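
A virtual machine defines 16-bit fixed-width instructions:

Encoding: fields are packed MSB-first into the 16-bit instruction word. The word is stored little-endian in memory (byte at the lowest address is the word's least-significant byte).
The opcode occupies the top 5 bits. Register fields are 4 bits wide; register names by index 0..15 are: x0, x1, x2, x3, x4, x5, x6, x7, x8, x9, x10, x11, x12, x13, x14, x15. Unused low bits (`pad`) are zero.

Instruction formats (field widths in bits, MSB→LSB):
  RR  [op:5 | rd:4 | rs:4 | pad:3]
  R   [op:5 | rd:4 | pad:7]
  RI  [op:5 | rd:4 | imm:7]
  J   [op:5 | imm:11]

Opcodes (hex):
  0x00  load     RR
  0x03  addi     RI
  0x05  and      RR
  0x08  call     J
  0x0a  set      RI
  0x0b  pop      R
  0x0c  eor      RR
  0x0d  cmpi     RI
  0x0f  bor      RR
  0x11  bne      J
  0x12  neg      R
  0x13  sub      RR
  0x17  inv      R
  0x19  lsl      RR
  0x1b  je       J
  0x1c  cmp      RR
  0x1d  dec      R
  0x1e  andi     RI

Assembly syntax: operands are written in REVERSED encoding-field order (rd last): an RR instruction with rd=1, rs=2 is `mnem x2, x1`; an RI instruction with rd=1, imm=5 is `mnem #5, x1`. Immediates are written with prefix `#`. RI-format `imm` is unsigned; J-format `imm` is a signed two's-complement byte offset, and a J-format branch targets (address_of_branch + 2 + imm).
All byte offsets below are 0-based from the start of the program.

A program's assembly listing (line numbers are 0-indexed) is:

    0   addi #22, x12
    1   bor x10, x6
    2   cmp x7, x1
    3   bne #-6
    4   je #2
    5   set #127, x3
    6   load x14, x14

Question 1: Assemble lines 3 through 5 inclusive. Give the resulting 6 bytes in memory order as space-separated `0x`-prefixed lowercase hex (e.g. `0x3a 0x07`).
0xfa 0x8f 0x02 0xd8 0xff 0x51

line 3 (bne): pack op=0x11:5|imm=-6:11 = 0x8ffa; little→ fa 8f
line 4 (je): pack op=0x1b:5|imm=2:11 = 0xd802; little→ 02 d8
line 5 (set): pack op=0xa:5|rd=3:4|imm=127:7 = 0x51ff; little→ ff 51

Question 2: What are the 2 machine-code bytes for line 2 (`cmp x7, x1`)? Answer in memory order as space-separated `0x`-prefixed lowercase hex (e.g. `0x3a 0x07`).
0xb8 0xe0

L2: cmp op=0x1c:5|rd=1:4|rs=7:4|pad=0:3 ⇒ 0xe0b8 ⇒ little b8 e0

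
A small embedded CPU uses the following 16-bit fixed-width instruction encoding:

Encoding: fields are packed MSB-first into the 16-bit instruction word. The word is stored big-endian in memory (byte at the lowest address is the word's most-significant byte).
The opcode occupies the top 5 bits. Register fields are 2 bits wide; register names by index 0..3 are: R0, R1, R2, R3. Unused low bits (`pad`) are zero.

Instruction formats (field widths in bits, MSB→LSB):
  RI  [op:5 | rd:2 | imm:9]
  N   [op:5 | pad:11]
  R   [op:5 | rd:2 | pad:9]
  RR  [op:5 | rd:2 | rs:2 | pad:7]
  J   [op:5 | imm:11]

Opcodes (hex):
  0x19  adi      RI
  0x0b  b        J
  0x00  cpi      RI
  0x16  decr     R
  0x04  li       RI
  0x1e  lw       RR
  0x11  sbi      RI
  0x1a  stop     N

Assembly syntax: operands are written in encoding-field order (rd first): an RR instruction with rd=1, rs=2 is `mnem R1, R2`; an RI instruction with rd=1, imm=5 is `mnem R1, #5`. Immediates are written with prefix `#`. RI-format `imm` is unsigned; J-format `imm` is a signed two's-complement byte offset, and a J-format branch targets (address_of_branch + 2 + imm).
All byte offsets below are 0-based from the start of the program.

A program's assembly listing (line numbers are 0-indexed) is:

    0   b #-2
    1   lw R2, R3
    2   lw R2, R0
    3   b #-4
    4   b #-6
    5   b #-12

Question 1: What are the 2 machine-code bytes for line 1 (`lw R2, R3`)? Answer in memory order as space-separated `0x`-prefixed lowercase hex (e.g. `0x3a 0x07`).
0xf5 0x80

1. lw fields op=0x1e:5|rd=2:2|rs=3:2|pad=0:7 → word f580h → f5 80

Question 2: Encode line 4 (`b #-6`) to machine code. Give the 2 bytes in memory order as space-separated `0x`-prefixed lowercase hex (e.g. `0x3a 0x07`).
4. b fields op=0xb:5|imm=-6:11 → word 5ffah → 5f fa

0x5f 0xfa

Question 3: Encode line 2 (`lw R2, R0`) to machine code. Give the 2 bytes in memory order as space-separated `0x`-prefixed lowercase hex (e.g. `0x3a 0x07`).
line 2 (lw): pack op=0x1e:5|rd=2:2|rs=0:2|pad=0:7 = 0xf400; big→ f4 00

0xf4 0x00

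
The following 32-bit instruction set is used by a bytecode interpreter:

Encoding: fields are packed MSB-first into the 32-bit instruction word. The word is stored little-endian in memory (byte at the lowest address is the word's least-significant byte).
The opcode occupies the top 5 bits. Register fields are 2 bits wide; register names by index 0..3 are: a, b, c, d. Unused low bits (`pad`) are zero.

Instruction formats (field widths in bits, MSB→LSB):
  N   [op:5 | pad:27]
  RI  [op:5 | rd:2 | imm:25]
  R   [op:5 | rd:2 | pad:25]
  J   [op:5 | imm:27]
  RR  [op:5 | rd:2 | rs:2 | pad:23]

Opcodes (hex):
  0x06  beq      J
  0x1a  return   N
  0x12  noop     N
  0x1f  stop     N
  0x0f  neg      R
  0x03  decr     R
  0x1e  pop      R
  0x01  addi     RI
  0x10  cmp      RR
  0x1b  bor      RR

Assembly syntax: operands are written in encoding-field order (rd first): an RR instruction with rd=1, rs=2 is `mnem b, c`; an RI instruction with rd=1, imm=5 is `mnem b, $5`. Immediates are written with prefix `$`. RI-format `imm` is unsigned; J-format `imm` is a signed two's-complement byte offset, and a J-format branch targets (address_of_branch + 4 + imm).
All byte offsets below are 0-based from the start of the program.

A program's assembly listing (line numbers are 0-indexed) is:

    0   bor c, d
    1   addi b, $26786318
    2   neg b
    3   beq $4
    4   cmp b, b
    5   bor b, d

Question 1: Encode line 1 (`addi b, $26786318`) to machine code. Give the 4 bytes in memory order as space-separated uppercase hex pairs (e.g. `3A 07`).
L1: addi op=0x1:5|rd=1:2|imm=26786318:25 ⇒ 0x0b98ba0e ⇒ little 0e ba 98 0b

0E BA 98 0B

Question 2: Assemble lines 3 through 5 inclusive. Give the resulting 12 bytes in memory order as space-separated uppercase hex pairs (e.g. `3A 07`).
3. beq fields op=0x6:5|imm=4:27 → word 30000004h → 04 00 00 30
4. cmp fields op=0x10:5|rd=1:2|rs=1:2|pad=0:23 → word 82800000h → 00 00 80 82
5. bor fields op=0x1b:5|rd=1:2|rs=3:2|pad=0:23 → word db800000h → 00 00 80 db

04 00 00 30 00 00 80 82 00 00 80 DB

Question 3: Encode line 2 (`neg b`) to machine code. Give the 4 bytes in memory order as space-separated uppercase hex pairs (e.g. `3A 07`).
L2: neg op=0xf:5|rd=1:2|pad=0:25 ⇒ 0x7a000000 ⇒ little 00 00 00 7a

00 00 00 7A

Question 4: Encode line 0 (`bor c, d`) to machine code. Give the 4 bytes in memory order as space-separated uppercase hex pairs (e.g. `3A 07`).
00 00 80 DD

L0: bor op=0x1b:5|rd=2:2|rs=3:2|pad=0:23 ⇒ 0xdd800000 ⇒ little 00 00 80 dd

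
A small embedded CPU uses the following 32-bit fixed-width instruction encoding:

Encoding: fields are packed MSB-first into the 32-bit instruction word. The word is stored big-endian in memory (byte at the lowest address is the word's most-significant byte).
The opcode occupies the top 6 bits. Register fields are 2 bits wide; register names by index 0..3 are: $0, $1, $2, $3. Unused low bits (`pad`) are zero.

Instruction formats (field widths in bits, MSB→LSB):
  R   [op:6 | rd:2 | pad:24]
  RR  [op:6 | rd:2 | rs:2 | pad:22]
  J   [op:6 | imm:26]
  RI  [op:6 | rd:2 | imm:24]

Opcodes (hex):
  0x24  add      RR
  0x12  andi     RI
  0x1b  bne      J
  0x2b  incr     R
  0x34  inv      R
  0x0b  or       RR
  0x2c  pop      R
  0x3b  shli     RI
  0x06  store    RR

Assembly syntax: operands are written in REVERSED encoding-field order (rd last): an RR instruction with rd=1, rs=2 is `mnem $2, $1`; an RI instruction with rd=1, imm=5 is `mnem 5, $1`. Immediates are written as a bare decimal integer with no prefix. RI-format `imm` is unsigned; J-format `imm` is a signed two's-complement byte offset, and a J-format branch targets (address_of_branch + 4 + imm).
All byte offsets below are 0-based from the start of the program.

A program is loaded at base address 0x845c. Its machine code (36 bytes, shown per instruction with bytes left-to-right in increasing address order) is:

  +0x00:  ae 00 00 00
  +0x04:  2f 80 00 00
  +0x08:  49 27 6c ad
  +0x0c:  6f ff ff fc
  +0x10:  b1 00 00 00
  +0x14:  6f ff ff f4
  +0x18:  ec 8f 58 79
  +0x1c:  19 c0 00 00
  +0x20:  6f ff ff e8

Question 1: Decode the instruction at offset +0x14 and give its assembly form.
bne -12

@+14  big-endian(6f ff ff f4) = 0x6ffffff4
  opcode bits[31:26]=0x1b: bne/J
  imm@[25:0]=0x3fffff4 (s26→-12) ⇒ -12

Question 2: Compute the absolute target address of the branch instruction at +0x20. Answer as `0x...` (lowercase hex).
+0x20: 6f ff ff e8 ⇒ word 0x6fffffe8 (big)
  top 6b → 0x1b → bne [J]
  imm: (w>>0)&0x3ffffff=0x3ffffe8 (s26→-24) → -24
  target = base 0x845c + off 0x20 + 4 + imm -24 = 0x8468

0x8468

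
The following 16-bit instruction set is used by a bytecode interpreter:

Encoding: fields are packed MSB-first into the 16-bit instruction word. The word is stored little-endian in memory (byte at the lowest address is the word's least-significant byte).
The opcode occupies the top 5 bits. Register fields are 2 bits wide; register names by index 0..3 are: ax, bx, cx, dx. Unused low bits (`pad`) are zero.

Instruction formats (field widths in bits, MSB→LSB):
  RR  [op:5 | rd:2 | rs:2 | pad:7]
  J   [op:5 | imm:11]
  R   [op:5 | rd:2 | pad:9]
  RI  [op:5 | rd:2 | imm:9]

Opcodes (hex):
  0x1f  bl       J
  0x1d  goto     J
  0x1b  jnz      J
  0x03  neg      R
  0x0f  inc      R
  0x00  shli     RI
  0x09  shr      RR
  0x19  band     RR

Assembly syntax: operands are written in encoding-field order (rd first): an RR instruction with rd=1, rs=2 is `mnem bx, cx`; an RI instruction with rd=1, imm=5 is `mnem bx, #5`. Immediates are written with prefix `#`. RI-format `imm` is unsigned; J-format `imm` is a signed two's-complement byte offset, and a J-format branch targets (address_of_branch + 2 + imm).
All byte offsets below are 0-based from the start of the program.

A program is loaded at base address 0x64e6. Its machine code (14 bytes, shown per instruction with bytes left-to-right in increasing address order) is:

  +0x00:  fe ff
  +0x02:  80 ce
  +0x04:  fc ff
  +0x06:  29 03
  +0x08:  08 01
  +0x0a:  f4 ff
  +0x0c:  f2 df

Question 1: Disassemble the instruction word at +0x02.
band dx, bx

[02] 80 ce → 0xce80
  opcode bits[15:11]=0x19: band/RR
  rd: (w>>9)&0x3=0x3 → dx
  rs: (w>>7)&0x3=0x1 → bx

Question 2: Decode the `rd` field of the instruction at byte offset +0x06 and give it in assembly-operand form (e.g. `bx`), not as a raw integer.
off 0x06: read 29 03 as little → 0x0329
  op=0x0329>>11=0x0 ⇒ shli (RI)
  rd@[10:9]=0x1 ⇒ bx
  imm@[8:0]=0x129 ⇒ #297

bx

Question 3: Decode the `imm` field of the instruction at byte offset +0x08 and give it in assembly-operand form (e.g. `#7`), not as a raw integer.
[08] 08 01 → 0x0108
  top 5b → 0x0 → shli [RI]
  [10:9] rd=0 = ax
  [8:0] imm=264 = #264

#264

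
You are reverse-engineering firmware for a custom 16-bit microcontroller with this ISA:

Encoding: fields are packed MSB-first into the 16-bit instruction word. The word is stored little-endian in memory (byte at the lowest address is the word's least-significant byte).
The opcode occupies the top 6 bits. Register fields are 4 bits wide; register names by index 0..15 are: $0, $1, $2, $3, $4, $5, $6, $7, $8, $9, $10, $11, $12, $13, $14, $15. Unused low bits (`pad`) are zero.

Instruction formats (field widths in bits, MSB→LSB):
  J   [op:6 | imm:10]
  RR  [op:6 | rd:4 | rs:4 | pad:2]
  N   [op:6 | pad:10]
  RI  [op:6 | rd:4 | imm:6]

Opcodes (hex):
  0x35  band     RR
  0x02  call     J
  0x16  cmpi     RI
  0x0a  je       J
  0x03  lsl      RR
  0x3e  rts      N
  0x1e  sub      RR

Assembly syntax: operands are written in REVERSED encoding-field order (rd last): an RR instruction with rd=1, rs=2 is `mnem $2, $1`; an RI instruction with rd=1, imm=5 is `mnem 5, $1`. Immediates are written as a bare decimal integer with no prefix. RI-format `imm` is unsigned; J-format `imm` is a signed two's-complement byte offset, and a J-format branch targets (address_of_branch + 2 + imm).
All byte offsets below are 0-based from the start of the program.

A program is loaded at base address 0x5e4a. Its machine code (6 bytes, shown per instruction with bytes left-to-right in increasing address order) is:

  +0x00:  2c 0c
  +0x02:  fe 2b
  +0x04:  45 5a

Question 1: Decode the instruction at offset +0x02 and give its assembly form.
[02] fe 2b → 0x2bfe
  top 6b → 0xa → je [J]
  imm@[9:0]=0x3fe (s10→-2) ⇒ -2

je -2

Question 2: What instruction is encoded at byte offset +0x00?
lsl $11, $0

off 0x00: read 2c 0c as little → 0x0c2c
  op=0x0c2c>>10=0x3 ⇒ lsl (RR)
  rd: (w>>6)&0xf=0x0 → $0
  rs: (w>>2)&0xf=0xb → $11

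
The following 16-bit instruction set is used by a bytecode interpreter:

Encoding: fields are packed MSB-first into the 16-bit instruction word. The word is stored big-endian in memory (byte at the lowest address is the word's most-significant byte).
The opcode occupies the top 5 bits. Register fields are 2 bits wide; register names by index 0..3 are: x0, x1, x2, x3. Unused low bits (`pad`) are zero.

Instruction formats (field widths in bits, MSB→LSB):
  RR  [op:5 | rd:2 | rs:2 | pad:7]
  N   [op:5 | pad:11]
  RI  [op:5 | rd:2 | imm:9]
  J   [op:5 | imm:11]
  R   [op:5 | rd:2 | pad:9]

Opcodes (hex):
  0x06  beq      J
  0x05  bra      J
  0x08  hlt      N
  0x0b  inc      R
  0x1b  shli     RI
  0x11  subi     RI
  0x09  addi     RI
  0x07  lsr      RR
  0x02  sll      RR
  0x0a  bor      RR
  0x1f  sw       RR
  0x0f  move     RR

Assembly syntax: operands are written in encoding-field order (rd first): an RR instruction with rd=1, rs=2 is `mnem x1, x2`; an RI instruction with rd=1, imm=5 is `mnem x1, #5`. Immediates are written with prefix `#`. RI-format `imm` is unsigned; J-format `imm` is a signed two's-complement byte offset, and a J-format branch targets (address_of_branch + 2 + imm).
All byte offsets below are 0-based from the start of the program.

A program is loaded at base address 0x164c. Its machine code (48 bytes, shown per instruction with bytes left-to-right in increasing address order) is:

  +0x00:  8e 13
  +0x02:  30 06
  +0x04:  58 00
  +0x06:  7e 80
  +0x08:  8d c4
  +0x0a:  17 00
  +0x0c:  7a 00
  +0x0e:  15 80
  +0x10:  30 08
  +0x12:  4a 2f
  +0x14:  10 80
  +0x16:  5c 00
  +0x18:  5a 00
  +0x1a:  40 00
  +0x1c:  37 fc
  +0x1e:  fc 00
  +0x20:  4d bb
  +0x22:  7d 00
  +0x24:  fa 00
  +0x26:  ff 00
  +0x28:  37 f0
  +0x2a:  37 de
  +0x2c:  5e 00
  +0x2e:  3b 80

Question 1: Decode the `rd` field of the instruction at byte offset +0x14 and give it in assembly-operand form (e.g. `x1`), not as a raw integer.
+0x14: 10 80 ⇒ word 0x1080 (big)
  top 5b → 0x2 → sll [RR]
  [10:9] rd=0 = x0
  [8:7] rs=1 = x1

x0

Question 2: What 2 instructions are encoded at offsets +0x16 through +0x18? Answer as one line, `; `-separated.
inc x2; inc x1

@+16  big-endian(5c 00) = 0x5c00
  top 5b → 0xb → inc [R]
  [10:9] rd=2 = x2
@+18  big-endian(5a 00) = 0x5a00
  top 5b → 0xb → inc [R]
  [10:9] rd=1 = x1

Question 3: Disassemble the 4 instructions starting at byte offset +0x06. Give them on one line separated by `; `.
move x3, x1; subi x2, #452; sll x3, x2; move x1, x0

+0x06: 7e 80 ⇒ word 0x7e80 (big)
  opcode bits[15:11]=0xf: move/RR
  [10:9] rd=3 = x3
  [8:7] rs=1 = x1
+0x08: 8d c4 ⇒ word 0x8dc4 (big)
  opcode bits[15:11]=0x11: subi/RI
  [10:9] rd=2 = x2
  [8:0] imm=452 = #452
+0x0a: 17 00 ⇒ word 0x1700 (big)
  opcode bits[15:11]=0x2: sll/RR
  [10:9] rd=3 = x3
  [8:7] rs=2 = x2
+0x0c: 7a 00 ⇒ word 0x7a00 (big)
  opcode bits[15:11]=0xf: move/RR
  [10:9] rd=1 = x1
  [8:7] rs=0 = x0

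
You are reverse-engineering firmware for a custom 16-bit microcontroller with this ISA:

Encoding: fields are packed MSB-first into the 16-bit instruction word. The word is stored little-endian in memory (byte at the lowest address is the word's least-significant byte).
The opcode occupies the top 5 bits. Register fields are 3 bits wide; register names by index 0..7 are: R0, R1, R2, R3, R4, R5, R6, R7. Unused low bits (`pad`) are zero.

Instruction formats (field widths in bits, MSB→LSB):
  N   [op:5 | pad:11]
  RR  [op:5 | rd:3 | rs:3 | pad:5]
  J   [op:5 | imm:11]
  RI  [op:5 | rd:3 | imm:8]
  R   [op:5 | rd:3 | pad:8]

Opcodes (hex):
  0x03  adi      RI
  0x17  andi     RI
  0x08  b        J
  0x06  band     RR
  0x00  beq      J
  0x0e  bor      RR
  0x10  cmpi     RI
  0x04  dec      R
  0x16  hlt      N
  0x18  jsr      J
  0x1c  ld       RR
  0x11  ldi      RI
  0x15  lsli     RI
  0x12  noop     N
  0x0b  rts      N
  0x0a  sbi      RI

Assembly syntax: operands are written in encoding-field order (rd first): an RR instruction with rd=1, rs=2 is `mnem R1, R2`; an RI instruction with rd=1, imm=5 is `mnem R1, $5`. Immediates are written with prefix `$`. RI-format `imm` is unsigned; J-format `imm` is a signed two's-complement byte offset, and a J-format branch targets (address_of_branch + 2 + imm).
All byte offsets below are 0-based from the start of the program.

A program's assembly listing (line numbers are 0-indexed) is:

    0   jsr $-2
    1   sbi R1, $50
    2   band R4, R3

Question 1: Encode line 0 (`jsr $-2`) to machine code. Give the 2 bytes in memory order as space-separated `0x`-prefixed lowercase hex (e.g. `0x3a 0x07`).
0xfe 0xc7

L0: jsr op=0x18:5|imm=-2:11 ⇒ 0xc7fe ⇒ little fe c7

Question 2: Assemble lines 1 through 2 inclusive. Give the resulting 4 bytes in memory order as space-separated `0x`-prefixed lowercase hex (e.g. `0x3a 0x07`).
0x32 0x51 0x60 0x34

1. sbi fields op=0xa:5|rd=1:3|imm=50:8 → word 5132h → 32 51
2. band fields op=0x6:5|rd=4:3|rs=3:3|pad=0:5 → word 3460h → 60 34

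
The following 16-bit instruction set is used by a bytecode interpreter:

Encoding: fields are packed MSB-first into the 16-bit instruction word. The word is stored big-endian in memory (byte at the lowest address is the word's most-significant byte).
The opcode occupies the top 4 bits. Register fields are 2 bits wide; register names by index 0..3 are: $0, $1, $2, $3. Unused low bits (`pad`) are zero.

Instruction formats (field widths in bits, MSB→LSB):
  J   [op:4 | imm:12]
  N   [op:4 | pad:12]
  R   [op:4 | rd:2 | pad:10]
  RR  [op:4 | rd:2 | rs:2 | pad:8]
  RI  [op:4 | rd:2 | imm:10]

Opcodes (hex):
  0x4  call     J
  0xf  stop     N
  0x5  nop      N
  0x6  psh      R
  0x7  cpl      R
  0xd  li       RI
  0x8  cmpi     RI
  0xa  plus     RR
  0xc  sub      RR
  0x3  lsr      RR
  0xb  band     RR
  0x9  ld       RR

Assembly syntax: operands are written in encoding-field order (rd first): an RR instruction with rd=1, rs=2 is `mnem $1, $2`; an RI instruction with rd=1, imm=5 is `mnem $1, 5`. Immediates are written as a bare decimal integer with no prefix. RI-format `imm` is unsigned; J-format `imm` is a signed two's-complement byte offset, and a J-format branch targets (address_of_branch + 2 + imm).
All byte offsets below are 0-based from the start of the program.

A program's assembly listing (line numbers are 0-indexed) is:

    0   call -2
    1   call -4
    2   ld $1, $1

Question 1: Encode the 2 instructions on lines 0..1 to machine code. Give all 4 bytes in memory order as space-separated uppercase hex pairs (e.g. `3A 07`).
0. call fields op=0x4:4|imm=-2:12 → word 4ffeh → 4f fe
1. call fields op=0x4:4|imm=-4:12 → word 4ffch → 4f fc

4F FE 4F FC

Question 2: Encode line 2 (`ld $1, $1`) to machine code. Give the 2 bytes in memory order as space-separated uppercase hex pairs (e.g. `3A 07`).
line 2 (ld): pack op=0x9:4|rd=1:2|rs=1:2|pad=0:8 = 0x9500; big→ 95 00

95 00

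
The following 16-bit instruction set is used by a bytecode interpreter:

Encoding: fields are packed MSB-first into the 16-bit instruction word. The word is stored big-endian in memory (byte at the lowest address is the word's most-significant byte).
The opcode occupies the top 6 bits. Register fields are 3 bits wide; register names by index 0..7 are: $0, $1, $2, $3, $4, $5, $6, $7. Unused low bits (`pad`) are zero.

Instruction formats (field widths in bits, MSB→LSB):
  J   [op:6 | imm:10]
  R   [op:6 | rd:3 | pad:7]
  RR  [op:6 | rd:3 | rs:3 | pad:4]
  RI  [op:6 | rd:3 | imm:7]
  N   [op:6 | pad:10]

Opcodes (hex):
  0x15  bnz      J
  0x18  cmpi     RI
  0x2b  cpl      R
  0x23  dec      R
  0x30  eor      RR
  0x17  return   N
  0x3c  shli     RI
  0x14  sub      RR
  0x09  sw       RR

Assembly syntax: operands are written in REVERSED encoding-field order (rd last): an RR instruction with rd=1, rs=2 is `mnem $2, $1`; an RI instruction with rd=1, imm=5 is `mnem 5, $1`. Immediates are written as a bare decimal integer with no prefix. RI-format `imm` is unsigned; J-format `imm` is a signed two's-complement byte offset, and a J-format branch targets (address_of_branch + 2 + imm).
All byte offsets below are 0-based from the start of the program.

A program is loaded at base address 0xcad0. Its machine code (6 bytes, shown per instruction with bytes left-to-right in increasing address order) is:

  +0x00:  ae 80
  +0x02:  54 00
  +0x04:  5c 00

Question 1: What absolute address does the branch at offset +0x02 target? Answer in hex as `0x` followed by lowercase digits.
+0x02: 54 00 ⇒ word 0x5400 (big)
  top 6b → 0x15 → bnz [J]
  imm: (w>>0)&0x3ff=0x0 → 0
  target = base 0xcad0 + off 0x02 + 2 + imm 0 = 0xcad4

0xcad4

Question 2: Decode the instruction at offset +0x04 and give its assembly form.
[04] 5c 00 → 0x5c00
  op=0x5c00>>10=0x17 ⇒ return (N)

return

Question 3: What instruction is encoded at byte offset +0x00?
cpl $5

@+00  big-endian(ae 80) = 0xae80
  opcode bits[15:10]=0x2b: cpl/R
  rd: (w>>7)&0x7=0x5 → $5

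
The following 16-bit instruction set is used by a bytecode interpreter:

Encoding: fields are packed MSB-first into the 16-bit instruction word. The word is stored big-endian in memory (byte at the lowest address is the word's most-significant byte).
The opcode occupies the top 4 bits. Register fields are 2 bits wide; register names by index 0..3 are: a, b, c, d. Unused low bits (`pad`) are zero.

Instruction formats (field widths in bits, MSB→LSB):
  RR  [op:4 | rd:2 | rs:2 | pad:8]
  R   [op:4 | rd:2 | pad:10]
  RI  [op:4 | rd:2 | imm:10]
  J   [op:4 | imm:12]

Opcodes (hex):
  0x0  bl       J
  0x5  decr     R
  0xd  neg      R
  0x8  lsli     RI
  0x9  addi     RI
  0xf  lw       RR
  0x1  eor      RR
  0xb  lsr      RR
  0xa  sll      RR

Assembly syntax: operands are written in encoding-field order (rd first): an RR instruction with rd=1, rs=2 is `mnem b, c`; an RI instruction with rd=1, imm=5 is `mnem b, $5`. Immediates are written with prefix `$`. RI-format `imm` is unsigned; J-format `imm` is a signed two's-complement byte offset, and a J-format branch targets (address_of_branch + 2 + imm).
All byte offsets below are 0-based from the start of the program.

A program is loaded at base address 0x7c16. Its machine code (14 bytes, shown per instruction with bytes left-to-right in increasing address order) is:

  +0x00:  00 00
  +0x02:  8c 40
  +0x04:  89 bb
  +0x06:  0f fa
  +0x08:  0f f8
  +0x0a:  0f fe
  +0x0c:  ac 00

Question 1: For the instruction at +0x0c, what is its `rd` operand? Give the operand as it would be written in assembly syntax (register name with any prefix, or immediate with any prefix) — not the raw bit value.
off 0x0c: read ac 00 as big → 0xac00
  op=0xac00>>12=0xa ⇒ sll (RR)
  rd@[11:10]=0x3 ⇒ d
  rs@[9:8]=0x0 ⇒ a

d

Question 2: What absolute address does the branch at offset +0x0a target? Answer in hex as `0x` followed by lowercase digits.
@+0a  big-endian(0f fe) = 0x0ffe
  opcode bits[15:12]=0x0: bl/J
  [11:0] imm=4094 (s12→-2) = $-2
  target = base 0x7c16 + off 0x0a + 2 + imm -2 = 0x7c20

0x7c20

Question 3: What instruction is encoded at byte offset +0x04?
lsli c, $443

+0x04: 89 bb ⇒ word 0x89bb (big)
  op=0x89bb>>12=0x8 ⇒ lsli (RI)
  rd@[11:10]=0x2 ⇒ c
  imm@[9:0]=0x1bb ⇒ $443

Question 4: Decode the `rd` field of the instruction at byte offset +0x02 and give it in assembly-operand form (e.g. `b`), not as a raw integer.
+0x02: 8c 40 ⇒ word 0x8c40 (big)
  opcode bits[15:12]=0x8: lsli/RI
  [11:10] rd=3 = d
  [9:0] imm=64 = $64

d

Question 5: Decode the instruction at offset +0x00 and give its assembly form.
bl $0

+0x00: 00 00 ⇒ word 0x0000 (big)
  opcode bits[15:12]=0x0: bl/J
  imm: (w>>0)&0xfff=0x0 → $0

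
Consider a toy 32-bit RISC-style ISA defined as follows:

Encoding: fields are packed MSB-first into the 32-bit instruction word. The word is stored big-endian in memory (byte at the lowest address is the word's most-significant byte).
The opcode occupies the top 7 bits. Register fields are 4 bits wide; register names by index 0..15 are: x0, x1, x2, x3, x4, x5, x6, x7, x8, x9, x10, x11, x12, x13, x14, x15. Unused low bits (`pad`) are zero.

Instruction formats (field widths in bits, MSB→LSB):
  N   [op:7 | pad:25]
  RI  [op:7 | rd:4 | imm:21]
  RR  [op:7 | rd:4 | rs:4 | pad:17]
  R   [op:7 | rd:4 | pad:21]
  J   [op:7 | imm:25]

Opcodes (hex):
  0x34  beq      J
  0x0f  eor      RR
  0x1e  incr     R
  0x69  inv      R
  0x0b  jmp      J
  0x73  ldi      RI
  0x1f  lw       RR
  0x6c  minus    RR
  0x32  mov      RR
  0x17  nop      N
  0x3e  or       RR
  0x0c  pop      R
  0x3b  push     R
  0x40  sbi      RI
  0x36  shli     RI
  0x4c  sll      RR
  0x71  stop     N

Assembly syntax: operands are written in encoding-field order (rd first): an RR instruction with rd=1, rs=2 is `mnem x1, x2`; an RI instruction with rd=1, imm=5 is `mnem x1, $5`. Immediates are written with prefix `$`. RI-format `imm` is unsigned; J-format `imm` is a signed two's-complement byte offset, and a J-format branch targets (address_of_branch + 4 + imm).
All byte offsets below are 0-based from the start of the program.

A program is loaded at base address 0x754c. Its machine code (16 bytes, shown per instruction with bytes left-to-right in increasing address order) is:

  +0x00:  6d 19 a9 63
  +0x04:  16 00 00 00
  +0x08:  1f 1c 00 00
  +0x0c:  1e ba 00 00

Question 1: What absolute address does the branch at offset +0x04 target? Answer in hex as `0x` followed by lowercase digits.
off 0x04: read 16 00 00 00 as big → 0x16000000
  opcode bits[31:25]=0xb: jmp/J
  imm: (w>>0)&0x1ffffff=0x0 → $0
  target = base 0x754c + off 0x04 + 4 + imm 0 = 0x7554

0x7554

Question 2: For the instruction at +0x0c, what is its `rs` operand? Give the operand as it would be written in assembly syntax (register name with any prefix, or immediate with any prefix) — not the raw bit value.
@+0c  big-endian(1e ba 00 00) = 0x1eba0000
  top 7b → 0xf → eor [RR]
  [24:21] rd=5 = x5
  [20:17] rs=13 = x13

x13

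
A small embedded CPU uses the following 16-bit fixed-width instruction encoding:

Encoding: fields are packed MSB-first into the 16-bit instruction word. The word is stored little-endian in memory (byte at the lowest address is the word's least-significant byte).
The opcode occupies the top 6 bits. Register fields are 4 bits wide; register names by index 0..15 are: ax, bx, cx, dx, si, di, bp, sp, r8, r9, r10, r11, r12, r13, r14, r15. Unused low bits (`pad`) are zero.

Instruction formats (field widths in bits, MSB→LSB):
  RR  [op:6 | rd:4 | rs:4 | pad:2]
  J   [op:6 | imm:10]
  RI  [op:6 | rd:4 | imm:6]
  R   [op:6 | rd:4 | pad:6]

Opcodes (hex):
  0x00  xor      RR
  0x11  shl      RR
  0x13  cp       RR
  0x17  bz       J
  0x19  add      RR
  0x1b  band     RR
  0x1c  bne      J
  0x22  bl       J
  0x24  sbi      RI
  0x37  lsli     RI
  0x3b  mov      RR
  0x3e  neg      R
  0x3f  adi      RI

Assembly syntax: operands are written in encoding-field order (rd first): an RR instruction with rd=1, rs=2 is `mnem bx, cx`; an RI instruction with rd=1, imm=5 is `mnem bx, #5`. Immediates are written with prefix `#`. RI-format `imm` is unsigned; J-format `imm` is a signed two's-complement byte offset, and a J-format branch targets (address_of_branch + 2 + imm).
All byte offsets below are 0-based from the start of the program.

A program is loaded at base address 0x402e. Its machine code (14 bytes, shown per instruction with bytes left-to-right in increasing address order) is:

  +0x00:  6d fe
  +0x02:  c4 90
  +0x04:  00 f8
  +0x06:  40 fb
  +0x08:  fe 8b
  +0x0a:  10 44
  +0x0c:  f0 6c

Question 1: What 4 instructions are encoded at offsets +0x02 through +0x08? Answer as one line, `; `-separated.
sbi dx, #4; neg ax; neg r13; bl #-2

[02] c4 90 → 0x90c4
  op=0x90c4>>10=0x24 ⇒ sbi (RI)
  [9:6] rd=3 = dx
  [5:0] imm=4 = #4
[04] 00 f8 → 0xf800
  op=0xf800>>10=0x3e ⇒ neg (R)
  [9:6] rd=0 = ax
[06] 40 fb → 0xfb40
  op=0xfb40>>10=0x3e ⇒ neg (R)
  [9:6] rd=13 = r13
[08] fe 8b → 0x8bfe
  op=0x8bfe>>10=0x22 ⇒ bl (J)
  [9:0] imm=1022 (s10→-2) = #-2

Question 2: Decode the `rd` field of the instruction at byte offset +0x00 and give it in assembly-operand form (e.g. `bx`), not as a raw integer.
r9

@+00  little-endian(6d fe) = 0xfe6d
  op=0xfe6d>>10=0x3f ⇒ adi (RI)
  rd@[9:6]=0x9 ⇒ r9
  imm@[5:0]=0x2d ⇒ #45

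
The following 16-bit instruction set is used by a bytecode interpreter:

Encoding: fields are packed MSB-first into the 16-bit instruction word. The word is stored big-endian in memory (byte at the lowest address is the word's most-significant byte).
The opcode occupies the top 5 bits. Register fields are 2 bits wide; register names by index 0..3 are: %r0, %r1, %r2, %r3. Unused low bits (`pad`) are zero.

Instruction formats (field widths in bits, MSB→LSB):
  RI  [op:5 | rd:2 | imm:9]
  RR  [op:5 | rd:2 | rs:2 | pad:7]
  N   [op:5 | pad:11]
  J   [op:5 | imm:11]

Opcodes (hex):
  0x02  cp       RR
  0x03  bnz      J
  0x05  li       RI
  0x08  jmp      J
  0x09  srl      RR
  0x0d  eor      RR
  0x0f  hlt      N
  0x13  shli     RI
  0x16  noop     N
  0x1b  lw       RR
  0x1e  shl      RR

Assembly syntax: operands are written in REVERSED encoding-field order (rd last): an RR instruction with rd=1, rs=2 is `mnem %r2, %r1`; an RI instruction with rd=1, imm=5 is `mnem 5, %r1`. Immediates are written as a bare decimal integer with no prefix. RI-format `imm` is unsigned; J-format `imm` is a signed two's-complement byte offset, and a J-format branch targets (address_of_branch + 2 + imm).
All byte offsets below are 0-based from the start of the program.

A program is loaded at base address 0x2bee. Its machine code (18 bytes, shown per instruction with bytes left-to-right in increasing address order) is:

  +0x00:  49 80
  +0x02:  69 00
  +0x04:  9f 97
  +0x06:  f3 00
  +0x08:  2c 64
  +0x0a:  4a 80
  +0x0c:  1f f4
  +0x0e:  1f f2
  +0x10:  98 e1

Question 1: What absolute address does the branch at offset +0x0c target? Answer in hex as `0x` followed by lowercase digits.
[0c] 1f f4 → 0x1ff4
  op=0x1ff4>>11=0x3 ⇒ bnz (J)
  imm: (w>>0)&0x7ff=0x7f4 (s11→-12) → -12
  target = base 0x2bee + off 0x0c + 2 + imm -12 = 0x2bf0

0x2bf0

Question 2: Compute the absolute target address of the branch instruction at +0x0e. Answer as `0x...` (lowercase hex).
0x2bf0

+0x0e: 1f f2 ⇒ word 0x1ff2 (big)
  top 5b → 0x3 → bnz [J]
  imm: (w>>0)&0x7ff=0x7f2 (s11→-14) → -14
  target = base 0x2bee + off 0x0e + 2 + imm -14 = 0x2bf0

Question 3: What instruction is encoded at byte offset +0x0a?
off 0x0a: read 4a 80 as big → 0x4a80
  top 5b → 0x9 → srl [RR]
  [10:9] rd=1 = %r1
  [8:7] rs=1 = %r1

srl %r1, %r1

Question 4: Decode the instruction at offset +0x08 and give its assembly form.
li 100, %r2

[08] 2c 64 → 0x2c64
  top 5b → 0x5 → li [RI]
  rd: (w>>9)&0x3=0x2 → %r2
  imm: (w>>0)&0x1ff=0x64 → 100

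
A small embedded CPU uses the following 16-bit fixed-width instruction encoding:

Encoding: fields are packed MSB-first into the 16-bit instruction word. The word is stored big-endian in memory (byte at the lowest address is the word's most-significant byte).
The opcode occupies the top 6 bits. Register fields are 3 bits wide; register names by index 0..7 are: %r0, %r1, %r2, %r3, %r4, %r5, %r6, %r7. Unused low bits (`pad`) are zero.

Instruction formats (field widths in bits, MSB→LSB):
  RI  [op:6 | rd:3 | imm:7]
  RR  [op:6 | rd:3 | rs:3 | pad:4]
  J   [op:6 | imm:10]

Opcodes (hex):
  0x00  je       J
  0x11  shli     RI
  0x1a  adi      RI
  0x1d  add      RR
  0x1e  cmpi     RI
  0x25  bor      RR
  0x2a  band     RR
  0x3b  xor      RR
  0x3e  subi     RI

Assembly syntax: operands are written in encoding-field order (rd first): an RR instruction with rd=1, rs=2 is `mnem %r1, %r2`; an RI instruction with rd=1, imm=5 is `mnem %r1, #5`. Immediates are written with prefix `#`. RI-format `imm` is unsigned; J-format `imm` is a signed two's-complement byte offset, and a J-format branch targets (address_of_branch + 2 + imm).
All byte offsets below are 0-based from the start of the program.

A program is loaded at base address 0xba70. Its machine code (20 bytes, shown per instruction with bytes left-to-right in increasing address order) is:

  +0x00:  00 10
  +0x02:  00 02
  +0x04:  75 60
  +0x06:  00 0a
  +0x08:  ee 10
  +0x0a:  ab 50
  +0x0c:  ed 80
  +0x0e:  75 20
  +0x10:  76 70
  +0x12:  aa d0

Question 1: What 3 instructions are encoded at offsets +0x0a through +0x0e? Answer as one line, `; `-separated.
band %r6, %r5; xor %r3, %r0; add %r2, %r2

[0a] ab 50 → 0xab50
  op=0xab50>>10=0x2a ⇒ band (RR)
  rd@[9:7]=0x6 ⇒ %r6
  rs@[6:4]=0x5 ⇒ %r5
[0c] ed 80 → 0xed80
  op=0xed80>>10=0x3b ⇒ xor (RR)
  rd@[9:7]=0x3 ⇒ %r3
  rs@[6:4]=0x0 ⇒ %r0
[0e] 75 20 → 0x7520
  op=0x7520>>10=0x1d ⇒ add (RR)
  rd@[9:7]=0x2 ⇒ %r2
  rs@[6:4]=0x2 ⇒ %r2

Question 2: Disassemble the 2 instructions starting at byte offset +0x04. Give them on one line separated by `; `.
add %r2, %r6; je #10

@+04  big-endian(75 60) = 0x7560
  opcode bits[15:10]=0x1d: add/RR
  rd: (w>>7)&0x7=0x2 → %r2
  rs: (w>>4)&0x7=0x6 → %r6
@+06  big-endian(00 0a) = 0x000a
  opcode bits[15:10]=0x0: je/J
  imm: (w>>0)&0x3ff=0xa → #10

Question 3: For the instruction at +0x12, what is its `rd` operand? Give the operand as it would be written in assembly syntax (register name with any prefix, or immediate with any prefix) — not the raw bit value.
+0x12: aa d0 ⇒ word 0xaad0 (big)
  opcode bits[15:10]=0x2a: band/RR
  [9:7] rd=5 = %r5
  [6:4] rs=5 = %r5

%r5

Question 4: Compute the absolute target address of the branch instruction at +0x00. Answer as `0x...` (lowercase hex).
off 0x00: read 00 10 as big → 0x0010
  opcode bits[15:10]=0x0: je/J
  imm@[9:0]=0x10 ⇒ #16
  target = base 0xba70 + off 0x00 + 2 + imm 16 = 0xba82

0xba82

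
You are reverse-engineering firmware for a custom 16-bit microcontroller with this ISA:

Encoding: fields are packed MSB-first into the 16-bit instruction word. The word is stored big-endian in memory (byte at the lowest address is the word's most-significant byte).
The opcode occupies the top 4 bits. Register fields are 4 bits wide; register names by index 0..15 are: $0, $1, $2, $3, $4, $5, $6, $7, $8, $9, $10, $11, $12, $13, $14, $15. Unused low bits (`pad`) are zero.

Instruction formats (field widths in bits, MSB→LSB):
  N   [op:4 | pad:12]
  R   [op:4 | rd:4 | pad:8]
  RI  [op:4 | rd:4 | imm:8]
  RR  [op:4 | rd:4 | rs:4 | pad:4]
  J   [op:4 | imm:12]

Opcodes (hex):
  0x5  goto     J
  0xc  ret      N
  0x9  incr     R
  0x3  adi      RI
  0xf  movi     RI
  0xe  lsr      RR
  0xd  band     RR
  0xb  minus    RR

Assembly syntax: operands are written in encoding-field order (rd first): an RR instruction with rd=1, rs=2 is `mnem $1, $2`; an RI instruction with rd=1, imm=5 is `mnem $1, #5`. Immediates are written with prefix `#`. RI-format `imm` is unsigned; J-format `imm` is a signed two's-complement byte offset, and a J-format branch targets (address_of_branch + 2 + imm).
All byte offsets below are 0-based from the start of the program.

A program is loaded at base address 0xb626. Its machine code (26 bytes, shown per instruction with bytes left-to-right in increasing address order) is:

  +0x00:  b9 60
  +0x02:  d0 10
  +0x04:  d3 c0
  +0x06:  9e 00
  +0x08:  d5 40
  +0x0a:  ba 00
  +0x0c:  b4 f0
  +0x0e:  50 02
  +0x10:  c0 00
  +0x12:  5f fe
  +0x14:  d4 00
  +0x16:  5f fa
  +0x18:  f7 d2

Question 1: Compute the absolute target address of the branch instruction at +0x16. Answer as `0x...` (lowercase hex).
@+16  big-endian(5f fa) = 0x5ffa
  opcode bits[15:12]=0x5: goto/J
  imm@[11:0]=0xffa (s12→-6) ⇒ #-6
  target = base 0xb626 + off 0x16 + 2 + imm -6 = 0xb638

0xb638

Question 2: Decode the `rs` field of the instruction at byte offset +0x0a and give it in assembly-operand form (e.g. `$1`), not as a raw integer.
$0

@+0a  big-endian(ba 00) = 0xba00
  top 4b → 0xb → minus [RR]
  rd@[11:8]=0xa ⇒ $10
  rs@[7:4]=0x0 ⇒ $0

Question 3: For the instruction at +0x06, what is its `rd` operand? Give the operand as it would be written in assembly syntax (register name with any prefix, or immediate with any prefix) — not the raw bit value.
@+06  big-endian(9e 00) = 0x9e00
  op=0x9e00>>12=0x9 ⇒ incr (R)
  rd: (w>>8)&0xf=0xe → $14

$14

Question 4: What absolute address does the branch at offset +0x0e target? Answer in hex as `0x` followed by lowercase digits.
0xb638

+0x0e: 50 02 ⇒ word 0x5002 (big)
  opcode bits[15:12]=0x5: goto/J
  imm@[11:0]=0x2 ⇒ #2
  target = base 0xb626 + off 0x0e + 2 + imm 2 = 0xb638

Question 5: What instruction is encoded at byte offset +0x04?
band $3, $12

+0x04: d3 c0 ⇒ word 0xd3c0 (big)
  opcode bits[15:12]=0xd: band/RR
  [11:8] rd=3 = $3
  [7:4] rs=12 = $12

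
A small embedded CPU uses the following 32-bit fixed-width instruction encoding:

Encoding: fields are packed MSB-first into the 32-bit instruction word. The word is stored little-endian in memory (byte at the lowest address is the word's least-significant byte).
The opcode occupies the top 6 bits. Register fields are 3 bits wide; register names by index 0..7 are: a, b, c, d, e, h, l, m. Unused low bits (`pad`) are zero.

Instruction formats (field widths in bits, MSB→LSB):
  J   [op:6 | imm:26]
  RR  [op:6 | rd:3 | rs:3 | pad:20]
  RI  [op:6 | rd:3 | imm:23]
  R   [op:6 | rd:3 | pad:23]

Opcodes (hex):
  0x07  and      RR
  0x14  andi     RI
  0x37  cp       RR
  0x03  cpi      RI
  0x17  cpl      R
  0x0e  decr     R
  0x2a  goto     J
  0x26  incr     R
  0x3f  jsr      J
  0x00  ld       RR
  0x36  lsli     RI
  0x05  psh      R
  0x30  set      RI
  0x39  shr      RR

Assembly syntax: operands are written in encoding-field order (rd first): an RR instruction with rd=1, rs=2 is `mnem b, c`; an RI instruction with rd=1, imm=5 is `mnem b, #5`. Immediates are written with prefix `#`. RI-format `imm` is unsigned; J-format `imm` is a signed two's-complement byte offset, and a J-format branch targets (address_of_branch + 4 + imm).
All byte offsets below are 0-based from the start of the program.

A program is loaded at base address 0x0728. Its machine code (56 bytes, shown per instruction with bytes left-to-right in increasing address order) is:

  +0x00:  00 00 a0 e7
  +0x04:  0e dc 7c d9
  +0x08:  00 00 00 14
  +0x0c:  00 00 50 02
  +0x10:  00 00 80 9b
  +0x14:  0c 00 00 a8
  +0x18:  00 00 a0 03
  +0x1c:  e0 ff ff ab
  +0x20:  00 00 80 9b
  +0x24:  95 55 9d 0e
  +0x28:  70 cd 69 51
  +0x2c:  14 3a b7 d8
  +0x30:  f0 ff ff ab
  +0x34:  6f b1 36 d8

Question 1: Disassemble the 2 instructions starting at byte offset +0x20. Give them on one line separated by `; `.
[20] 00 00 80 9b → 0x9b800000
  top 6b → 0x26 → incr [R]
  rd@[25:23]=0x7 ⇒ m
[24] 95 55 9d 0e → 0x0e9d5595
  top 6b → 0x3 → cpi [RI]
  rd@[25:23]=0x5 ⇒ h
  imm@[22:0]=0x1d5595 ⇒ #1922453

incr m; cpi h, #1922453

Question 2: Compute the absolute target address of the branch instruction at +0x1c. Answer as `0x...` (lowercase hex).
off 0x1c: read e0 ff ff ab as little → 0xabffffe0
  top 6b → 0x2a → goto [J]
  imm@[25:0]=0x3ffffe0 (s26→-32) ⇒ #-32
  target = base 0x0728 + off 0x1c + 4 + imm -32 = 0x0728

0x0728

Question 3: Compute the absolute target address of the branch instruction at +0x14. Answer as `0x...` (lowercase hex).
@+14  little-endian(0c 00 00 a8) = 0xa800000c
  op=0xa800000c>>26=0x2a ⇒ goto (J)
  imm@[25:0]=0xc ⇒ #12
  target = base 0x0728 + off 0x14 + 4 + imm 12 = 0x074c

0x074c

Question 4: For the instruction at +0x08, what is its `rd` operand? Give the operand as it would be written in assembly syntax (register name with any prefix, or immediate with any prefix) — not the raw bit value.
[08] 00 00 00 14 → 0x14000000
  op=0x14000000>>26=0x5 ⇒ psh (R)
  rd: (w>>23)&0x7=0x0 → a

a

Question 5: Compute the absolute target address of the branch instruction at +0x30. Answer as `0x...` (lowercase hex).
0x074c

@+30  little-endian(f0 ff ff ab) = 0xabfffff0
  op=0xabfffff0>>26=0x2a ⇒ goto (J)
  [25:0] imm=67108848 (s26→-16) = #-16
  target = base 0x0728 + off 0x30 + 4 + imm -16 = 0x074c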